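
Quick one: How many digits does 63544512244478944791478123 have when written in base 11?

25

63544512244478944791478123 in base 11 is 64A689609440811A9154A378A, which has 25 digits.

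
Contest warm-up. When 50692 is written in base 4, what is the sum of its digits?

50692 in base 4 is 30120010.
Digit sum: 3+0+1+2+0+0+1+0 = 7.

7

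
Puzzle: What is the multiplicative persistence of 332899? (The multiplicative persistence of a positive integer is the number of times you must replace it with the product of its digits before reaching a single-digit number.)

4

332899 → 11664 → 144 → 16 → 6 (4 steps)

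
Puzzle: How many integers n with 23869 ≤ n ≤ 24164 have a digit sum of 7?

The integers in [23869, 24164] that have a digit sum of 7: 24001, 24010, 24100.
3 qualify.

3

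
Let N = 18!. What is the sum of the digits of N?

54

18! = 6402373705728000
Sum of its 16 digits: 54.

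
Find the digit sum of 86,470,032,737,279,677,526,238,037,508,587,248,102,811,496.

200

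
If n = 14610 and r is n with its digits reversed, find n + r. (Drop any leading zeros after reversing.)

16251

Reverse of 14610 is 1641.
14610 + 1641 = 16251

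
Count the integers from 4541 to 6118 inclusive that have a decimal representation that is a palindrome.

17

The integers in [4541, 6118] that have a decimal representation that is a palindrome: 4554, 4664, 4774, 4884, 4994, 5005, …, 6006, 6116.
17 qualify.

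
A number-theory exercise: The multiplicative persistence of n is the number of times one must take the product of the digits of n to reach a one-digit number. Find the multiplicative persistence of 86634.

3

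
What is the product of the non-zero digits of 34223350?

3×4×2×2×3×3×5 = 2160

2160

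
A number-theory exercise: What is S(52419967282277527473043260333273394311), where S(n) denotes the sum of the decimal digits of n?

5+2+4+1+9+9+6+7+2+8+2+2+7+7+5+2+7+4+7+3+0+4+3+2+6+0+3+3+3+2+7+3+3+9+4+3+1+1 = 156

156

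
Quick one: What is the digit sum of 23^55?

392

23^55 = 785291652424037263548733517675617858730558099314688805476989869947753298407
Sum of its 75 digits: 392.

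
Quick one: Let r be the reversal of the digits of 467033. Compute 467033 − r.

136269

Reverse of 467033 is 330764.
467033 − 330764 = 136269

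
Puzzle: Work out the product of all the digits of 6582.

480

6×5×8×2 = 480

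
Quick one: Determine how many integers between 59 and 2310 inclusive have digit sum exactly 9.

The integers in [59, 2310] that have digit sum exactly 9: 63, 72, 81, 90, 108, 117, …, 2250, 2304.
116 qualify.

116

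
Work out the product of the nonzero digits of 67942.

3024

6×7×9×4×2 = 3024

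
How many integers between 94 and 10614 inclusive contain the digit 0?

3225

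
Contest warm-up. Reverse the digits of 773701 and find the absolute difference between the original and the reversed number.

666324

Reverse of 773701 is 107377.
|773701 − 107377| = 666324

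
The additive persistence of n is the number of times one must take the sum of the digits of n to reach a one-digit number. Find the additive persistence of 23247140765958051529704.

3

23247140765958051529704 → 96 → 15 → 6 (3 steps)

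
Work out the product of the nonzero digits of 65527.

2100

6×5×5×2×7 = 2100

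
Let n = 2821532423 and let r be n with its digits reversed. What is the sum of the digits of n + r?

46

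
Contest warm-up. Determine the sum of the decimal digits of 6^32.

126

6^32 = 7958661109946400884391936
Sum of its 25 digits: 126.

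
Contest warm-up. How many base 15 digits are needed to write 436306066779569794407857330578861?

28

436306066779569794407857330578861 in base 15 is 7A2CE8E2531448AADC1D5A261D41, which has 28 digits.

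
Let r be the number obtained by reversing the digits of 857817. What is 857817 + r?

Reverse of 857817 is 718758.
857817 + 718758 = 1576575

1576575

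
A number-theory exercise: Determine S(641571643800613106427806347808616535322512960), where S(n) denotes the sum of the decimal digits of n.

175

6+4+1+5+7+1+6+4+3+8+0+0+6+1+3+1+0+6+4+2+7+8+0+6+3+4+7+8+0+8+6+1+6+5+3+5+3+2+2+5+1+2+9+6+0 = 175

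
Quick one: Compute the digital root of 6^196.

9

The digital root of n equals n mod 9 (or 9 when 9 | n), so we need 6^196 mod 9.
6^196 ≡ 0 (mod 9), so the digital root is 9.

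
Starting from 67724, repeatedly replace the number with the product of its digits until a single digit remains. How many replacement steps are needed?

67724 → 2352 → 60 → 0 (3 steps)

3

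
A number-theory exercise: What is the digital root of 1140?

1+1+4+0 = 6

6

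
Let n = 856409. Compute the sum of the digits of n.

8+5+6+4+0+9 = 32

32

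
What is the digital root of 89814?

8+9+8+1+4 = 30
3+0 = 3

3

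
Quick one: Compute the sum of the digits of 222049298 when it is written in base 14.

42

222049298 in base 14 is 216C1A82.
Digit sum: 2+1+6+12+1+10+8+2 = 42.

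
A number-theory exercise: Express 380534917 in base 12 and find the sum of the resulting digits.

48

380534917 in base 12 is A7534B71.
Digit sum: 10+7+5+3+4+11+7+1 = 48.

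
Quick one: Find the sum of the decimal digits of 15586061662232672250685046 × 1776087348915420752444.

15586061662232672250685046 × 1776087348915420752444 = 27682206937707102911152008742120951803778752424
Sum of its 47 digits: 184.

184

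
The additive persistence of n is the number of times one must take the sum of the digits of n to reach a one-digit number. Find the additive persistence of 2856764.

3

2856764 → 38 → 11 → 2 (3 steps)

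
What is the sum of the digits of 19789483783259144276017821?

126

1+9+7+8+9+4+8+3+7+8+3+2+5+9+1+4+4+2+7+6+0+1+7+8+2+1 = 126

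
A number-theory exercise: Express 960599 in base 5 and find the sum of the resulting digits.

23

960599 in base 5 is 221214344.
Digit sum: 2+2+1+2+1+4+3+4+4 = 23.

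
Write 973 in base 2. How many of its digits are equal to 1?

7

973 in base 2 is 1111001101.
The digit 1 appears 7 times.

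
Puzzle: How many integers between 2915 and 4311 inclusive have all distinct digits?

The integers in [2915, 4311] that have all distinct digits: 2915, 2916, 2917, 2918, 2930, 2931, …, 4309, 4310.
726 qualify.

726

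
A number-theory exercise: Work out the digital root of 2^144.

1

The digital root of n equals n mod 9 (or 9 when 9 | n), so we need 2^144 mod 9.
2^144 ≡ 1 (mod 9), so the digital root is 1.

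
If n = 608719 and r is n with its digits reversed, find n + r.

Reverse of 608719 is 917806.
608719 + 917806 = 1526525

1526525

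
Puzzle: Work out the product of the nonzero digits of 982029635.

233280

9×8×2×2×9×6×3×5 = 233280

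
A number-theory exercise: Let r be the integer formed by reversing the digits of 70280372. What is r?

Reversing 70280372 gives 27308207.

27308207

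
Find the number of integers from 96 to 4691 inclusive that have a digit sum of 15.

The integers in [96, 4691] that have a digit sum of 15: 96, 159, 168, 177, 186, 195, …, 4641, 4650.
350 qualify.

350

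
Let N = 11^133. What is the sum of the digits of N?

677

11^133 = 3200568495929836678645715734694833226102885454586195875169693056931408048977961093948842811959452328494413423153999203723966986522574735131
Sum of its 139 digits: 677.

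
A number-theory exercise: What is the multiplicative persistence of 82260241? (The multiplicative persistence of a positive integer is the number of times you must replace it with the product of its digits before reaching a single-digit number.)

1

82260241 → 0 (1 step)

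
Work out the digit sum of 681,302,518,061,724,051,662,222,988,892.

124

6+8+1+3+0+2+5+1+8+0+6+1+7+2+4+0+5+1+6+6+2+2+2+2+9+8+8+8+9+2 = 124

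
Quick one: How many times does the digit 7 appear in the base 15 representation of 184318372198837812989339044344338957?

3

184318372198837812989339044344338957 in base 15 is E6429E9E7DB84030843BE664247172.
The digit 7 appears 3 times.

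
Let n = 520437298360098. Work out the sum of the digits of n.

5+2+0+4+3+7+2+9+8+3+6+0+0+9+8 = 66

66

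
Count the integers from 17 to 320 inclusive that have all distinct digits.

The integers in [17, 320] that have all distinct digits: 17, 18, 19, 20, 21, 23, …, 319, 320.
236 qualify.

236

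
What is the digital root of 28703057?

5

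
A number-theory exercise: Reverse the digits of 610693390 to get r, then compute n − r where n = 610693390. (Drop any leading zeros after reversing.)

517297374

Reverse of 610693390 is 93396016.
610693390 − 93396016 = 517297374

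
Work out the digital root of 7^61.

7

The digital root of n equals n mod 9 (or 9 when 9 | n), so we need 7^61 mod 9.
7^61 ≡ 7 (mod 9), so the digital root is 7.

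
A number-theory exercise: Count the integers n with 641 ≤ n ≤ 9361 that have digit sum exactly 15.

The integers in [641, 9361] that have digit sum exactly 15: 645, 654, 663, 672, 681, 690, …, 9321, 9330.
543 qualify.

543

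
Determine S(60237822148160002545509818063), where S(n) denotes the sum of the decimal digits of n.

106

6+0+2+3+7+8+2+2+1+4+8+1+6+0+0+0+2+5+4+5+5+0+9+8+1+8+0+6+3 = 106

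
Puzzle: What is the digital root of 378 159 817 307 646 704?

5

3+7+8+1+5+9+8+1+7+3+0+7+6+4+6+7+0+4 = 86
8+6 = 14
1+4 = 5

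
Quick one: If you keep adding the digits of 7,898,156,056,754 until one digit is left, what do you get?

7+8+9+8+1+5+6+0+5+6+7+5+4 = 71
7+1 = 8

8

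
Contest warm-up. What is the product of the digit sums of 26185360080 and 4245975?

S(26185360080) = 2+6+1+8+5+3+6+0+0+8+0 = 39.
S(4245975) = 4+2+4+5+9+7+5 = 36.
39 · 36 = 1404.

1404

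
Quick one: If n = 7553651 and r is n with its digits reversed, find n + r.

Reverse of 7553651 is 1563557.
7553651 + 1563557 = 9117208

9117208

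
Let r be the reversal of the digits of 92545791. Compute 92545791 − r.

Reverse of 92545791 is 19754529.
92545791 − 19754529 = 72791262

72791262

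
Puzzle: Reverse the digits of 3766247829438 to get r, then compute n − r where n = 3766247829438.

-4583039597235

Reverse of 3766247829438 is 8349287426673.
3766247829438 − 8349287426673 = -4583039597235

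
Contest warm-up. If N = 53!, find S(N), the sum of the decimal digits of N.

53! = 4274883284060025564298013753389399649690343788366813724672000000000000
Sum of its 70 digits: 279.

279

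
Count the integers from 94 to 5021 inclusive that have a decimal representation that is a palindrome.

The integers in [94, 5021] that have a decimal representation that is a palindrome: 99, 101, 111, 121, 131, 141, …, 4994, 5005.
132 qualify.

132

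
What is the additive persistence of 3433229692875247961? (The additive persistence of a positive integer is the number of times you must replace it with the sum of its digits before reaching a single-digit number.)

3433229692875247961 → 92 → 11 → 2 (3 steps)

3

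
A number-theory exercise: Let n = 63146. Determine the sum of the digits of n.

20

6+3+1+4+6 = 20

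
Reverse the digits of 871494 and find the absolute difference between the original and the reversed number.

Reverse of 871494 is 494178.
|871494 − 494178| = 377316

377316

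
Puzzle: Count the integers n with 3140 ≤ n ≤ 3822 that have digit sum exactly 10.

The integers in [3140, 3822] that have digit sum exactly 10: 3142, 3151, 3160, 3205, 3214, 3223, …, 3610, 3700.
24 qualify.

24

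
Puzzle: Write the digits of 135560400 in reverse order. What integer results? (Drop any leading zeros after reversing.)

4065531

Reversing 135560400 gives 4065531.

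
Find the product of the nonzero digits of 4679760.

4×6×7×9×7×6 = 63504

63504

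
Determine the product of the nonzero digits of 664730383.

6×6×4×7×3×3×8×3 = 217728

217728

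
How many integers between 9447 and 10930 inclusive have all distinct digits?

552

The integers in [9447, 10930] that have all distinct digits: 9450, 9451, 9452, 9453, 9456, 9457, …, 10927, 10928.
552 qualify.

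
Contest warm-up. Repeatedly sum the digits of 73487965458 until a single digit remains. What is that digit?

3

7+3+4+8+7+9+6+5+4+5+8 = 66
6+6 = 12
1+2 = 3
(Equivalently, 73487965458 mod 9 = 3.)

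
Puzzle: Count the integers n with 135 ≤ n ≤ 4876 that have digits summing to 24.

100

The integers in [135, 4876] that have digits summing to 24: 699, 789, 798, 879, 888, 897, …, 4866, 4875.
100 qualify.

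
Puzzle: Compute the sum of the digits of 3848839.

43

3+8+4+8+8+3+9 = 43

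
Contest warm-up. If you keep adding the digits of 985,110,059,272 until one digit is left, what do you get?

9+8+5+1+1+0+0+5+9+2+7+2 = 49
4+9 = 13
1+3 = 4

4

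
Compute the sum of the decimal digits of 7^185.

7^185 = 2203623537979176959980811854407278640086624898232265616111918310702098751983159009273672934137079438816766120480469979848970923432032570721506378291971972807
Sum of its 157 digits: 724.

724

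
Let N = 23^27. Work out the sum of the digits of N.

179

23^27 = 5843211045545439551605946764725979847
Sum of its 37 digits: 179.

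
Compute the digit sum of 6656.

23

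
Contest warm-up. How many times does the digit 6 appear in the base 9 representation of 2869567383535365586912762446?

2869567383535365586912762446 in base 9 is 54311551101086151423334136360.
The digit 6 appears 3 times.

3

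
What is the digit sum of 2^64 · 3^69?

2^64 · 3^69 = 15391689659102506482597435728075288446204840224227328
Sum of its 53 digits: 234.

234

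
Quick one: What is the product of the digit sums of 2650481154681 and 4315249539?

S(2650481154681) = 2+6+5+0+4+8+1+1+5+4+6+8+1 = 51.
S(4315249539) = 4+3+1+5+2+4+9+5+3+9 = 45.
51 · 45 = 2295.

2295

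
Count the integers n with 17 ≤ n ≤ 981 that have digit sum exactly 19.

The integers in [17, 981] that have digit sum exactly 19: 199, 289, 298, 379, 388, 397, …, 964, 973.
43 qualify.

43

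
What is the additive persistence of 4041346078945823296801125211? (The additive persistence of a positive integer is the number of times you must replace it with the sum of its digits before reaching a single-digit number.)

2

4041346078945823296801125211 → 106 → 7 (2 steps)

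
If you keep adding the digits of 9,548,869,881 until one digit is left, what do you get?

3

9+5+4+8+8+6+9+8+8+1 = 66
6+6 = 12
1+2 = 3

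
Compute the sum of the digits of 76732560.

36

7+6+7+3+2+5+6+0 = 36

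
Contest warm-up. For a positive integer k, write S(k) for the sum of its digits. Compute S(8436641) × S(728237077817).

S(8436641) = 8+4+3+6+6+4+1 = 32.
S(728237077817) = 7+2+8+2+3+7+0+7+7+8+1+7 = 59.
32 · 59 = 1888.

1888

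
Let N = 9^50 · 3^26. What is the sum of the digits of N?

234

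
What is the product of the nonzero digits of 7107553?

3675

7×1×7×5×5×3 = 3675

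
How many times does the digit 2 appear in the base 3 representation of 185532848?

6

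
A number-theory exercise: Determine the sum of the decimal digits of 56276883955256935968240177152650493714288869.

226

5+6+2+7+6+8+8+3+9+5+5+2+5+6+9+3+5+9+6+8+2+4+0+1+7+7+1+5+2+6+5+0+4+9+3+7+1+4+2+8+8+8+6+9 = 226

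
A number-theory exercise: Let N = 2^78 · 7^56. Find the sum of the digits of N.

2^78 · 7^56 = 63948432359100185305367883105745601519767544770934085582518065712594944
Sum of its 71 digits: 319.

319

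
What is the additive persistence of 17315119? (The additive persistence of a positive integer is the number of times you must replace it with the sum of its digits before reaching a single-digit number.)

17315119 → 28 → 10 → 1 (3 steps)

3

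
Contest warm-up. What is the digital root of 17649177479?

8

1+7+6+4+9+1+7+7+4+7+9 = 62
6+2 = 8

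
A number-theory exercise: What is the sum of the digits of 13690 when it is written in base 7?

22

13690 in base 7 is 54625.
Digit sum: 5+4+6+2+5 = 22.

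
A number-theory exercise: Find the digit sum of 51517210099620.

5+1+5+1+7+2+1+0+0+9+9+6+2+0 = 48

48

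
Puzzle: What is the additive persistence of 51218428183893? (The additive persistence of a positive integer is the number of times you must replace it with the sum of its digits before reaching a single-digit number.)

51218428183893 → 63 → 9 (2 steps)

2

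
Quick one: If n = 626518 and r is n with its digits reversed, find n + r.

Reverse of 626518 is 815626.
626518 + 815626 = 1442144

1442144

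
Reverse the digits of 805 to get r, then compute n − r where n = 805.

297

Reverse of 805 is 508.
805 − 508 = 297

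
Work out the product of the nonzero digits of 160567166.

45360

1×6×5×6×7×1×6×6 = 45360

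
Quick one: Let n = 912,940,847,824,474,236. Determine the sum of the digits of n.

9+1+2+9+4+0+8+4+7+8+2+4+4+7+4+2+3+6 = 84

84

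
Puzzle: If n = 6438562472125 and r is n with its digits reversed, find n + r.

11651305130471

Reverse of 6438562472125 is 5212742658346.
6438562472125 + 5212742658346 = 11651305130471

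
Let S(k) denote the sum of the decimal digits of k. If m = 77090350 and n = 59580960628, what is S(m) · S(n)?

1798

S(77090350) = 7+7+0+9+0+3+5+0 = 31.
S(59580960628) = 5+9+5+8+0+9+6+0+6+2+8 = 58.
31 · 58 = 1798.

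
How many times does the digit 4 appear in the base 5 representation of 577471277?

577471277 in base 5 is 2140313040102.
The digit 4 appears 2 times.

2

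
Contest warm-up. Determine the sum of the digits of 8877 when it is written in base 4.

12

8877 in base 4 is 2022231.
Digit sum: 2+0+2+2+2+3+1 = 12.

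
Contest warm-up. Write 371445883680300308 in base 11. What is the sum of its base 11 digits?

78

371445883680300308 in base 11 is 80A15118694354490.
Digit sum: 8+0+10+1+5+1+1+8+6+9+4+3+5+4+4+9+0 = 78.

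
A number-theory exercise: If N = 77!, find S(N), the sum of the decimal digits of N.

432

77! = 145183092028285869634070784086308284983740379224208358846781574688061991349156420080065207861248000000000000000000
Sum of its 114 digits: 432.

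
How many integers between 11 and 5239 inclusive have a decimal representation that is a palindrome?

The integers in [11, 5239] that have a decimal representation that is a palindrome: 11, 22, 33, 44, 55, 66, …, 5115, 5225.
142 qualify.

142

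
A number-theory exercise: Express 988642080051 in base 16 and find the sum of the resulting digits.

81

988642080051 in base 16 is E62FA8F533.
Digit sum: 14+6+2+15+10+8+15+5+3+3 = 81.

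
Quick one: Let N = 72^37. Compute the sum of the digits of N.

261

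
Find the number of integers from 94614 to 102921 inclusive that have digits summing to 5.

31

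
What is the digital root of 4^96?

1

The digital root of n equals n mod 9 (or 9 when 9 | n), so we need 4^96 mod 9.
4^96 ≡ 1 (mod 9), so the digital root is 1.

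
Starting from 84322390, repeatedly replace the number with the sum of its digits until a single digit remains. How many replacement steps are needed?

84322390 → 31 → 4 (2 steps)

2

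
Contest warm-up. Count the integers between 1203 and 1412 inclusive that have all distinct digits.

The integers in [1203, 1412] that have all distinct digits: 1203, 1204, 1205, 1206, 1207, 1208, …, 1408, 1409.
119 qualify.

119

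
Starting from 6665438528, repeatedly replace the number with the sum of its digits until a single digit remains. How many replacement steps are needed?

6665438528 → 53 → 8 (2 steps)

2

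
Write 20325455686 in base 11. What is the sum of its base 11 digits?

56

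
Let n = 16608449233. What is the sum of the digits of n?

1+6+6+0+8+4+4+9+2+3+3 = 46

46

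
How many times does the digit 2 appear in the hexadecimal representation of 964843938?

2

964843938 in base 16 is 398259A2.
The digit 2 appears 2 times.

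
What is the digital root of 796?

7+9+6 = 22
2+2 = 4
(Equivalently, 796 mod 9 = 4.)

4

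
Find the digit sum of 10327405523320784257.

70

1+0+3+2+7+4+0+5+5+2+3+3+2+0+7+8+4+2+5+7 = 70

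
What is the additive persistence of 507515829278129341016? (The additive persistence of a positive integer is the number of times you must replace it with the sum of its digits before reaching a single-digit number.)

3

507515829278129341016 → 86 → 14 → 5 (3 steps)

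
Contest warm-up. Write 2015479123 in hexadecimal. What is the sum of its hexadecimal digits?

2015479123 in base 16 is 7821C553.
Digit sum: 7+8+2+1+12+5+5+3 = 43.

43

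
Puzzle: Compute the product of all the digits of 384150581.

0

3×8×4×1×5×0×5×8×1 = 0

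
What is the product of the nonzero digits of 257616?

2×5×7×6×1×6 = 2520

2520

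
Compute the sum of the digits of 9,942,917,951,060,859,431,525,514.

114

9+9+4+2+9+1+7+9+5+1+0+6+0+8+5+9+4+3+1+5+2+5+5+1+4 = 114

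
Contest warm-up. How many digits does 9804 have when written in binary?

9804 in base 2 is 10011001001100, which has 14 digits.

14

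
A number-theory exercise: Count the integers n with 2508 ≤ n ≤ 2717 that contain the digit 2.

210

The integers in [2508, 2717] that contain the digit 2: 2508, 2509, 2510, 2511, 2512, 2513, …, 2716, 2717.
210 qualify.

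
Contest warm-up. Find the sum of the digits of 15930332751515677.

1+5+9+3+0+3+3+2+7+5+1+5+1+5+6+7+7 = 70

70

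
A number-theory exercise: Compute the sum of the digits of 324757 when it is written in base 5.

324757 in base 5 is 40343012.
Digit sum: 4+0+3+4+3+0+1+2 = 17.

17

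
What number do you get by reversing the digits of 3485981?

Reversing 3485981 gives 1895843.

1895843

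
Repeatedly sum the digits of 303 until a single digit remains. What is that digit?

3+0+3 = 6
(Equivalently, 303 mod 9 = 6.)

6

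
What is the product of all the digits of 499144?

4×9×9×1×4×4 = 5184

5184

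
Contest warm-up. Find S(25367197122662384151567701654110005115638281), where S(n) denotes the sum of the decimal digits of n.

2+5+3+6+7+1+9+7+1+2+2+6+6+2+3+8+4+1+5+1+5+6+7+7+0+1+6+5+4+1+1+0+0+0+5+1+1+5+6+3+8+2+8+1 = 164

164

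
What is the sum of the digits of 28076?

2+8+0+7+6 = 23

23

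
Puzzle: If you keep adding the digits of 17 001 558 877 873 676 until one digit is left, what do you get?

1+7+0+0+1+5+5+8+8+7+7+8+7+3+6+7+6 = 86
8+6 = 14
1+4 = 5

5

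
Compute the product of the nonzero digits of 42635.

720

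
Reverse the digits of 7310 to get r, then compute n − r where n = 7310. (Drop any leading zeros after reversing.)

Reverse of 7310 is 137.
7310 − 137 = 7173

7173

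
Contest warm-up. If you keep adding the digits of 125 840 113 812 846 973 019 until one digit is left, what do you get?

2

1+2+5+8+4+0+1+1+3+8+1+2+8+4+6+9+7+3+0+1+9 = 83
8+3 = 11
1+1 = 2
(Equivalently, 125 840 113 812 846 973 019 mod 9 = 2.)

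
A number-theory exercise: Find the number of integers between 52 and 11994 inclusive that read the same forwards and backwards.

The integers in [52, 11994] that read the same forwards and backwards: 55, 66, 77, 88, 99, 101, …, 11811, 11911.
205 qualify.

205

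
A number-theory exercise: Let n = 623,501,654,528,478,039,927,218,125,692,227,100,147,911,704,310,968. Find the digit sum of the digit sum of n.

First digit sum: 205.
2+0+5 = 7.

7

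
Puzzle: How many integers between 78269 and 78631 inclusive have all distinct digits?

The integers in [78269, 78631] that have all distinct digits: 78269, 78290, 78291, 78293, 78294, 78295, …, 78630, 78631.
153 qualify.

153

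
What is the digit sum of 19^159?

19^159 = 209808245238794217192143122301768427100553004578088872750521194802588984169969535198792312444543668106469094657056530834348386086571248148624807692880941915038235606305455154068354952933125077147656890779
Sum of its 204 digits: 919.

919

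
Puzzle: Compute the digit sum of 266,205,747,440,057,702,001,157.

82

2+6+6+2+0+5+7+4+7+4+4+0+0+5+7+7+0+2+0+0+1+1+5+7 = 82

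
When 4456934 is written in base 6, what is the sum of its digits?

4456934 in base 6 is 235305542.
Digit sum: 2+3+5+3+0+5+5+4+2 = 29.

29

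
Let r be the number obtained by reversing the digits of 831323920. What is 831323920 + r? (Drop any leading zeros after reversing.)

860647058

Reverse of 831323920 is 29323138.
831323920 + 29323138 = 860647058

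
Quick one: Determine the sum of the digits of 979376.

41

9+7+9+3+7+6 = 41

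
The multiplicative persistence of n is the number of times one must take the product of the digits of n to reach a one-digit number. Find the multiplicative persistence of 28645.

28645 → 1920 → 0 (2 steps)

2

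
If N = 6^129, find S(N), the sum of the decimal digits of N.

6^129 = 24071951487285782880390320326214662876142414926450873355734389735932734339553143491252967333529911296
Sum of its 101 digits: 450.

450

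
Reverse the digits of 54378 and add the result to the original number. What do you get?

141723

Reverse of 54378 is 87345.
54378 + 87345 = 141723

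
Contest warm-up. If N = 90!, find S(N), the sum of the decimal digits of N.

585

90! = 1485715964481761497309522733620825737885569961284688766942216863704985393094065876545992131370884059645617234469978112000000000000000000000
Sum of its 139 digits: 585.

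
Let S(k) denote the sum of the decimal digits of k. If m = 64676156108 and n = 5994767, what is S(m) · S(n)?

2350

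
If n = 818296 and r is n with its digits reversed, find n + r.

1511114

Reverse of 818296 is 692818.
818296 + 692818 = 1511114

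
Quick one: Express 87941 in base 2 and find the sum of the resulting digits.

87941 in base 2 is 10101011110000101.
Digit sum: 1+0+1+0+1+0+1+1+1+1+0+0+0+0+1+0+1 = 9.

9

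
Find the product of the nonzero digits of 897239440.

8×9×7×2×3×9×4×4 = 435456

435456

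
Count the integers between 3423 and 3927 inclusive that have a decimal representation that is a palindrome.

The integers in [3423, 3927] that have a decimal representation that is a palindrome: 3443, 3553, 3663, 3773, 3883.
5 qualify.

5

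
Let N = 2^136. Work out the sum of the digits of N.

178

2^136 = 87112285931760246646623899502532662132736
Sum of its 41 digits: 178.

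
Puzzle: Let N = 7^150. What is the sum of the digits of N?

595

7^150 = 5817092933824343165432524003391691164919859649719340532627567207607656859034356995566589707894210757866827613621721127496191249
Sum of its 127 digits: 595.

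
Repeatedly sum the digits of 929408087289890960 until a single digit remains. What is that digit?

9+2+9+4+0+8+0+8+7+2+8+9+8+9+0+9+6+0 = 98
9+8 = 17
1+7 = 8

8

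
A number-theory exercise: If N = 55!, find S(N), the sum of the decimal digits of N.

55! = 12696403353658275925965100847566516959580321051449436762275840000000000000
Sum of its 74 digits: 279.

279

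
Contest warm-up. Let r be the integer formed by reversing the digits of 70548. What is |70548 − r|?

13959

Reverse of 70548 is 84507.
|70548 − 84507| = 13959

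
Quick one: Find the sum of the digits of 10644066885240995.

77

1+0+6+4+4+0+6+6+8+8+5+2+4+0+9+9+5 = 77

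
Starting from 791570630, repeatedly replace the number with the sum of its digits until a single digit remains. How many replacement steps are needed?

791570630 → 38 → 11 → 2 (3 steps)

3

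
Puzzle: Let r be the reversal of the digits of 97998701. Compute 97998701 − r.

87208722

Reverse of 97998701 is 10789979.
97998701 − 10789979 = 87208722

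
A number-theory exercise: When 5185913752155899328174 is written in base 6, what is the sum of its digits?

5185913752155899328174 in base 6 is 5022240503203023524145115530.
Digit sum: 5+0+2+2+2+4+0+5+0+3+2+0+3+0+2+3+5+2+4+1+4+5+1+1+5+5+3+0 = 69.

69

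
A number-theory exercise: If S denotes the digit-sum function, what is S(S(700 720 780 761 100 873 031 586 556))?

First digit sum: 103.
1+0+3 = 4.

4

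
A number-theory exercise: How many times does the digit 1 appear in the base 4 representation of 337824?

3

337824 in base 4 is 1102132200.
The digit 1 appears 3 times.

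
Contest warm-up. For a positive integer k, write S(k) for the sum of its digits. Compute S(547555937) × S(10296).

900

S(547555937) = 5+4+7+5+5+5+9+3+7 = 50.
S(10296) = 1+0+2+9+6 = 18.
50 · 18 = 900.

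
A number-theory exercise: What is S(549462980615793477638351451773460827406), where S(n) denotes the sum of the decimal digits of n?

5+4+9+4+6+2+9+8+0+6+1+5+7+9+3+4+7+7+6+3+8+3+5+1+4+5+1+7+7+3+4+6+0+8+2+7+4+0+6 = 186

186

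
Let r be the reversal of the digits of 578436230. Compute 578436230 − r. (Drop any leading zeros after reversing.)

545801355

Reverse of 578436230 is 32634875.
578436230 − 32634875 = 545801355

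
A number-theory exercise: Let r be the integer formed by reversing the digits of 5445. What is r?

5445

Reversing 5445 gives 5445.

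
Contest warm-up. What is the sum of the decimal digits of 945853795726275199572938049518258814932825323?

229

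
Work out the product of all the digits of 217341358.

2×1×7×3×4×1×3×5×8 = 20160

20160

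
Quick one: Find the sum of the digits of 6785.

6+7+8+5 = 26

26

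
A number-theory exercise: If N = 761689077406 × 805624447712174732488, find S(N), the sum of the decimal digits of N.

145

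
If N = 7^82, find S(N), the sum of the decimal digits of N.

7^82 = 1986274564260074954771227439341817016242885890299592103563430267952049
Sum of its 70 digits: 313.

313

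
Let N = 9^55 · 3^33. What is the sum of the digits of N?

9^55 · 3^33 = 169176262018805200239918053247232118969580750063887962421209147371627
Sum of its 69 digits: 288.

288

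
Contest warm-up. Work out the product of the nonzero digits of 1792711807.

49392

1×7×9×2×7×1×1×8×7 = 49392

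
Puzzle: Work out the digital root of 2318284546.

2+3+1+8+2+8+4+5+4+6 = 43
4+3 = 7

7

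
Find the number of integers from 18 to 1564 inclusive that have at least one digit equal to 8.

371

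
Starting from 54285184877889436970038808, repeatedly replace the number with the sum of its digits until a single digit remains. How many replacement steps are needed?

2

54285184877889436970038808 → 140 → 5 (2 steps)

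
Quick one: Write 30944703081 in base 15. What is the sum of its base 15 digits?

61

30944703081 in base 15 is C11A35DA6.
Digit sum: 12+1+1+10+3+5+13+10+6 = 61.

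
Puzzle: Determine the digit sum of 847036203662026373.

68

8+4+7+0+3+6+2+0+3+6+6+2+0+2+6+3+7+3 = 68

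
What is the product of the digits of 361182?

288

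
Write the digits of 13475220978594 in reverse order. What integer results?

Reversing 13475220978594 gives 49587902257431.

49587902257431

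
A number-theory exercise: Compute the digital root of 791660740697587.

7+9+1+6+6+0+7+4+0+6+9+7+5+8+7 = 82
8+2 = 10
1+0 = 1

1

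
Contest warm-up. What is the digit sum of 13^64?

13^64 = 196053476430761073330659760423566015424403280004115787589590963842248961
Sum of its 72 digits: 301.

301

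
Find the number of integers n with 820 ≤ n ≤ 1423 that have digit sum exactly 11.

43

The integers in [820, 1423] that have digit sum exactly 11: 821, 830, 902, 911, 920, 1019, …, 1406, 1415.
43 qualify.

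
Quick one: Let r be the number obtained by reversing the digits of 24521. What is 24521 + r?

Reverse of 24521 is 12542.
24521 + 12542 = 37063

37063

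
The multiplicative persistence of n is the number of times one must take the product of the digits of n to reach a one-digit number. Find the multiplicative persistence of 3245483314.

2

3245483314 → 138240 → 0 (2 steps)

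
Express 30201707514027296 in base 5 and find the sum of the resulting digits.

60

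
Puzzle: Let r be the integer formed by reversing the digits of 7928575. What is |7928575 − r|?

Reverse of 7928575 is 5758297.
|7928575 − 5758297| = 2170278

2170278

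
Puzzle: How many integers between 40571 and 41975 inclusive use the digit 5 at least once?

The integers in [40571, 41975] that use the digit 5 at least once: 40571, 40572, 40573, 40574, 40575, 40576, …, 41965, 41975.
374 qualify.

374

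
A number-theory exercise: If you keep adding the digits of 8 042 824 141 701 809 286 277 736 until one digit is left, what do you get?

8+0+4+2+8+2+4+1+4+1+7+0+1+8+0+9+2+8+6+2+7+7+7+3+6 = 107
1+0+7 = 8
(Equivalently, 8 042 824 141 701 809 286 277 736 mod 9 = 8.)

8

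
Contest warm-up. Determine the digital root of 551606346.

9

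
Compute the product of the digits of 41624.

4×1×6×2×4 = 192

192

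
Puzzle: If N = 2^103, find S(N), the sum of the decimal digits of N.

2^103 = 10141204801825835211973625643008
Sum of its 32 digits: 110.

110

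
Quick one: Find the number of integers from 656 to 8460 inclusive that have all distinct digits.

4031

The integers in [656, 8460] that have all distinct digits: 657, 658, 659, 670, 671, 672, …, 8459, 8460.
4031 qualify.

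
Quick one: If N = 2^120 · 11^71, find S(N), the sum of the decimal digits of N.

2^120 · 11^71 = 115472914102013064309026408720237965685752363262703361904994453727829655627368113653589618340016821620793409536
Sum of its 111 digits: 464.

464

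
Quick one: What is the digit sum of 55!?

55! = 12696403353658275925965100847566516959580321051449436762275840000000000000
Sum of its 74 digits: 279.

279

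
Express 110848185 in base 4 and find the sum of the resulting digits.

24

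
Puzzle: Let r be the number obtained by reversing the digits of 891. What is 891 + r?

1089

Reverse of 891 is 198.
891 + 198 = 1089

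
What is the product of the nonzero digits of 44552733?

50400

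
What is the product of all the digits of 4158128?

2560

4×1×5×8×1×2×8 = 2560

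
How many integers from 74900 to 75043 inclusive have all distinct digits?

63

The integers in [74900, 75043] that have all distinct digits: 74901, 74902, 74903, 74905, 74906, 74908, …, 75042, 75043.
63 qualify.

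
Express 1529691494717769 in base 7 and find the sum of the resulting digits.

1529691494717769 in base 7 is 640130364152260125.
Digit sum: 6+4+0+1+3+0+3+6+4+1+5+2+2+6+0+1+2+5 = 51.

51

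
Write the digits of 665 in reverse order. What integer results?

566

Reversing 665 gives 566.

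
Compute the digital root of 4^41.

The digital root of n equals n mod 9 (or 9 when 9 | n), so we need 4^41 mod 9.
4^41 ≡ 7 (mod 9), so the digital root is 7.

7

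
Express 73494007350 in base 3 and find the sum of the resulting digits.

22

73494007350 in base 3 is 21000200220221101220020.
Digit sum: 2+1+0+0+0+2+0+0+2+2+0+2+2+1+1+0+1+2+2+0+0+2+0 = 22.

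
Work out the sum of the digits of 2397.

2+3+9+7 = 21

21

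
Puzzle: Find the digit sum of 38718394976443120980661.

109

3+8+7+1+8+3+9+4+9+7+6+4+4+3+1+2+0+9+8+0+6+6+1 = 109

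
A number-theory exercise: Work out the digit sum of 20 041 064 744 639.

2+0+0+4+1+0+6+4+7+4+4+6+3+9 = 50

50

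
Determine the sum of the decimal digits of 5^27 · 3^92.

306

5^27 · 3^92 = 585255564099471359200943837428767577263512022793292999267578125
Sum of its 63 digits: 306.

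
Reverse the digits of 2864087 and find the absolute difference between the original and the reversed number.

Reverse of 2864087 is 7804682.
|2864087 − 7804682| = 4940595

4940595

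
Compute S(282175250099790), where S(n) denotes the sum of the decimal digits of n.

2+8+2+1+7+5+2+5+0+0+9+9+7+9+0 = 66

66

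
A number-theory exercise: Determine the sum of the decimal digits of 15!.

45

15! = 1307674368000
Sum of its 13 digits: 45.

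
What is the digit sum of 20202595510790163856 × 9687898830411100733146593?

168

20202595510790163856 × 9687898830411100733146593 = 195720701420252582622000593334104968938142608
Sum of its 45 digits: 168.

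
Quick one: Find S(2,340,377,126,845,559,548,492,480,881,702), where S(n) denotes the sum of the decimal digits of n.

141

2+3+4+0+3+7+7+1+2+6+8+4+5+5+5+9+5+4+8+4+9+2+4+8+0+8+8+1+7+0+2 = 141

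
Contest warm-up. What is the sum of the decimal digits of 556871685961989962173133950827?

159

5+5+6+8+7+1+6+8+5+9+6+1+9+8+9+9+6+2+1+7+3+1+3+3+9+5+0+8+2+7 = 159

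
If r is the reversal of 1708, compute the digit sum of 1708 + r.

Reversal of 1708 is 8071; 1708 + 8071 = 9779.
Digit sum of 9779: 9+7+7+9 = 32.

32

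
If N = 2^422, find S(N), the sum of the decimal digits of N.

2^422 = 10830740992659433045228180406808920716548582325686783496759685861775864483615725089999900023844295226942934417817982702456930304
Sum of its 128 digits: 607.

607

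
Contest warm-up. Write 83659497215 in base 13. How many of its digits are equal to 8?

1

83659497215 in base 13 is 7B73347098.
The digit 8 appears 1 time.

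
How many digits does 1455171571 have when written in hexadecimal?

8

1455171571 in base 16 is 56BC27F3, which has 8 digits.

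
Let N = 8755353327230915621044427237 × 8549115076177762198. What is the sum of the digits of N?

8755353327230915621044427237 × 8549115076177762198 = 74850523127092952920869996571971117453300186926
Sum of its 47 digits: 215.

215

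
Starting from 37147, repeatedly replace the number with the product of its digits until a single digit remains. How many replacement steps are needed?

3

37147 → 588 → 320 → 0 (3 steps)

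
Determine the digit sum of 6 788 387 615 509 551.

84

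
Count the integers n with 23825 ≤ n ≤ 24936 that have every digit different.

382

The integers in [23825, 24936] that have every digit different: 23840, 23841, 23845, 23846, 23847, 23849, …, 24935, 24936.
382 qualify.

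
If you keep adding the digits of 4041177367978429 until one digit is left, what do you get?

7

4+0+4+1+1+7+7+3+6+7+9+7+8+4+2+9 = 79
7+9 = 16
1+6 = 7
(Equivalently, 4041177367978429 mod 9 = 7.)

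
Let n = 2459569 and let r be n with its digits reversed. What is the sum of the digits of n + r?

Reversal of 2459569 is 9659542; 2459569 + 9659542 = 12119111.
Digit sum of 12119111: 1+2+1+1+9+1+1+1 = 17.

17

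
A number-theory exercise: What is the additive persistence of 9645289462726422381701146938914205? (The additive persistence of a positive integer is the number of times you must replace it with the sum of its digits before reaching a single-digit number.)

9645289462726422381701146938914205 → 150 → 6 (2 steps)

2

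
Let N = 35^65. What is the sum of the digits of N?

35^65 = 23143171985618148385244286678913597734970588950324139906433544566777271711544017307460308074951171875
Sum of its 101 digits: 458.

458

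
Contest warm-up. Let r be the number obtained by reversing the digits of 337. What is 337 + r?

Reverse of 337 is 733.
337 + 733 = 1070

1070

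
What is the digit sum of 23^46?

274

23^46 = 435993943892672664200353461405376235401663658494141675420261489
Sum of its 63 digits: 274.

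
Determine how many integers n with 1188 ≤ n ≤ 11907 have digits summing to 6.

81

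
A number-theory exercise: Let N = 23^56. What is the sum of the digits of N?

331

23^56 = 18061708005752857061620870906539210750802836284237842525970767008798325863361
Sum of its 77 digits: 331.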